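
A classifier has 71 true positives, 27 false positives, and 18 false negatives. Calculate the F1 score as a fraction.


Precision = 71/98 = 71/98. Recall = 71/89 = 71/89. F1 = 2*P*R/(P+R) = 142/187.

142/187


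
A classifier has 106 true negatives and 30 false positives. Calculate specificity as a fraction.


Specificity = TN / (TN + FP) = 106 / 136 = 53/68.

53/68


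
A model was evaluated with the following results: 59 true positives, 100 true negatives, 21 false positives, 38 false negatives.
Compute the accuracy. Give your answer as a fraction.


Accuracy = (TP + TN) / (TP + TN + FP + FN) = (59 + 100) / 218 = 159/218.

159/218


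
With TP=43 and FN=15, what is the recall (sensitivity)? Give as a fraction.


Recall = TP / (TP + FN) = 43 / 58 = 43/58.

43/58


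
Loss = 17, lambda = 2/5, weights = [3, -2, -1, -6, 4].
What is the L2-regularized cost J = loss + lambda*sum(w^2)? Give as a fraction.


L2 sq norm = sum(w^2) = 66. J = 17 + 2/5 * 66 = 217/5.

217/5


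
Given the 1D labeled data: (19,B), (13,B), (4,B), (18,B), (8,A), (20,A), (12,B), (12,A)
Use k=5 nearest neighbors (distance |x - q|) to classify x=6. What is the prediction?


Distances: |19-6|=13, |13-6|=7, |4-6|=2, |18-6|=12, |8-6|=2, |20-6|=14, |12-6|=6, |12-6|=6. 5 nearest: (8,A), (4,B), (12,A), (12,B), (13,B). Counts: {'A': 2, 'B': 3}. Majority class: B.

B


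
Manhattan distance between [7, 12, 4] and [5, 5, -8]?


d = sum of absolute differences: |7-5|=2 + |12-5|=7 + |4--8|=12 = 21.

21


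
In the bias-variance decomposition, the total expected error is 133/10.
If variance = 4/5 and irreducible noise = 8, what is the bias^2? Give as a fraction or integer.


Total error = bias^2 + variance + irreducible noise. So bias^2 = 133/10 - 4/5 - 8 = 9/2.

9/2


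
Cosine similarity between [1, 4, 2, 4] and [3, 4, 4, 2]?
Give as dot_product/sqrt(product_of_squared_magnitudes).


dot = 35. |a|^2 = 37, |b|^2 = 45. cos = 35/sqrt(1665).

35/sqrt(1665)


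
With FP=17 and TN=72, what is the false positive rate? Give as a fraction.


FPR = FP / (FP + TN) = 17 / 89 = 17/89.

17/89


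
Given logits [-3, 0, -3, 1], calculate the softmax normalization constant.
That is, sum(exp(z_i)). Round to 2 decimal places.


Denom = e^-3=0.0498 + e^0=1.0000 + e^-3=0.0498 + e^1=2.7183. Sum = 3.8179, which rounds to 3.82.

3.82


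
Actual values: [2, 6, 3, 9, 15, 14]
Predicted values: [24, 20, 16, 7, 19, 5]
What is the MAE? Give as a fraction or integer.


MAE = (1/6) * (|2-24|=22 + |6-20|=14 + |3-16|=13 + |9-7|=2 + |15-19|=4 + |14-5|=9). Sum = 64. MAE = 32/3.

32/3


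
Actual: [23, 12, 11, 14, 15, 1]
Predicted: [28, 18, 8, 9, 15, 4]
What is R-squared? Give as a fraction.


Mean(y) = 38/3. SS_res = 104. SS_tot = 760/3. R^2 = 1 - 104/(760/3) = 56/95.

56/95


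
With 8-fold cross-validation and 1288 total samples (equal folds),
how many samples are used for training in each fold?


Each validation fold has 1288/8 = 161 samples. Training set = 1288 - 161 = 1127.

1127


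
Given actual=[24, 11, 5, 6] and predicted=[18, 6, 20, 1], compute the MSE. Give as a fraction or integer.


MSE = (1/4) * ((24-18)^2=36 + (11-6)^2=25 + (5-20)^2=225 + (6-1)^2=25). Sum = 311. MSE = 311/4.

311/4


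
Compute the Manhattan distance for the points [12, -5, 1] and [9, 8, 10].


d = sum of absolute differences: |12-9|=3 + |-5-8|=13 + |1-10|=9 = 25.

25


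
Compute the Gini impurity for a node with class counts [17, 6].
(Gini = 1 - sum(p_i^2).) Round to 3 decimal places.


Total = 23. Proportions: 17/23, 6/23. sum(p_i^2) = 0.6144. Gini = 1 - 0.6144 = 0.3856, which rounds to 0.386.

0.386


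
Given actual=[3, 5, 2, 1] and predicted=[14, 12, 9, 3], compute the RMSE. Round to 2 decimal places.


MSE = 55.7500. RMSE = sqrt(55.7500) = 7.47.

7.47


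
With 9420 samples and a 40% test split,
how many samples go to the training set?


Test set = 9420 * 40% = 3768. Training set = 9420 - 3768 = 5652.

5652


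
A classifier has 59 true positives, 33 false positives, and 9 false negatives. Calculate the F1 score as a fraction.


Precision = 59/92 = 59/92. Recall = 59/68 = 59/68. F1 = 2*P*R/(P+R) = 59/80.

59/80


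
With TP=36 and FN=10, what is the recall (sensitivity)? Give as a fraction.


Recall = TP / (TP + FN) = 36 / 46 = 18/23.

18/23


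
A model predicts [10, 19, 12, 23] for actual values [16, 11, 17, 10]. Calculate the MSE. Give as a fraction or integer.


MSE = (1/4) * ((16-10)^2=36 + (11-19)^2=64 + (17-12)^2=25 + (10-23)^2=169). Sum = 294. MSE = 147/2.

147/2


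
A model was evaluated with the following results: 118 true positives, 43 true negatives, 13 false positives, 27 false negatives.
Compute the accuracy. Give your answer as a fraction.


Accuracy = (TP + TN) / (TP + TN + FP + FN) = (118 + 43) / 201 = 161/201.

161/201


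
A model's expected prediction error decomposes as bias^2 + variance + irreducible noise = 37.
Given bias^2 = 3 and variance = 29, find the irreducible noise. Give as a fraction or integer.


Total error = bias^2 + variance + irreducible noise. So irreducible noise = 37 - 3 - 29 = 5.

5


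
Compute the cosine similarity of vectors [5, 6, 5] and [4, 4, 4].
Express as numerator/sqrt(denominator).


dot = 64. |a|^2 = 86, |b|^2 = 48. cos = 64/sqrt(4128).

64/sqrt(4128)


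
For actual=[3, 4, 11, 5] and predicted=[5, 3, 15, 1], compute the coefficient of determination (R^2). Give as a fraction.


Mean(y) = 23/4. SS_res = 37. SS_tot = 155/4. R^2 = 1 - 37/(155/4) = 7/155.

7/155


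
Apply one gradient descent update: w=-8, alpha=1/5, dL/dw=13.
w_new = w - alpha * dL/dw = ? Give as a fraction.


w_new = -8 - 1/5 * 13 = -8 - 13/5 = -53/5.

-53/5


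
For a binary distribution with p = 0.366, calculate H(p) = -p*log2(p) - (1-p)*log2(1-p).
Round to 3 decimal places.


H = -0.366*log2(0.366) - 0.634*log2(0.634) = 0.948.

0.948


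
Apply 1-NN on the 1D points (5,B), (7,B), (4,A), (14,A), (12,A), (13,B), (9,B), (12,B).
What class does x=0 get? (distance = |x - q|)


Distances: |5-0|=5, |7-0|=7, |4-0|=4, |14-0|=14, |12-0|=12, |13-0|=13, |9-0|=9, |12-0|=12. 1 nearest: (4,A). Counts: {'A': 1}. Majority class: A.

A


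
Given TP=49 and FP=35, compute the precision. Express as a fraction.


Precision = TP / (TP + FP) = 49 / 84 = 7/12.

7/12


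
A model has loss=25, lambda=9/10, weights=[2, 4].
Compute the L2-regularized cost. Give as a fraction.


L2 sq norm = sum(w^2) = 20. J = 25 + 9/10 * 20 = 43.

43


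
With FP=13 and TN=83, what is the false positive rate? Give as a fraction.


FPR = FP / (FP + TN) = 13 / 96 = 13/96.

13/96


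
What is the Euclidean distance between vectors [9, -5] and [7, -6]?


d = sqrt(sum of squared differences). (9-7)^2=4, (-5--6)^2=1. Sum = 5.

sqrt(5)


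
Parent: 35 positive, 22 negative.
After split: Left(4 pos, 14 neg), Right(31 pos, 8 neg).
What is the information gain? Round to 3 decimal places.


H(parent) = 0.9621. H(left) = 0.7642, H(right) = 0.7321. Weighted = (18/57)*0.7642 + (39/57)*0.7321 = 0.7422. IG = 0.9621 - 0.7422 = 0.2199, which rounds to 0.220.

0.220


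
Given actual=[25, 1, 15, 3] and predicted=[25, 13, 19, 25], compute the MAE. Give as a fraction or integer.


MAE = (1/4) * (|25-25|=0 + |1-13|=12 + |15-19|=4 + |3-25|=22). Sum = 38. MAE = 19/2.

19/2


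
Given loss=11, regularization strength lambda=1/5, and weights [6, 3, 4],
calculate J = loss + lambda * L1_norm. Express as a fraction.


L1 norm = sum(|w|) = 13. J = 11 + 1/5 * 13 = 68/5.

68/5


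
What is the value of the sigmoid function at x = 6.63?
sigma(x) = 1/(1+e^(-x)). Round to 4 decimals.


sigma(6.63) = 1/(1+e^(-6.63)) = 1/(1+0.001320) = 1/1.001320 = 0.9987.

0.9987


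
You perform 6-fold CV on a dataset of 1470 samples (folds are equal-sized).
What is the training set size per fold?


Each validation fold has 1470/6 = 245 samples. Training set = 1470 - 245 = 1225.

1225


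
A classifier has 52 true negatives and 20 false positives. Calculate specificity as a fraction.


Specificity = TN / (TN + FP) = 52 / 72 = 13/18.

13/18


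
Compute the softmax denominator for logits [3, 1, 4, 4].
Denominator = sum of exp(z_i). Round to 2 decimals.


Denom = e^3=20.0855 + e^1=2.7183 + e^4=54.5982 + e^4=54.5982. Sum = 132.0002, which rounds to 132.00.

132.00


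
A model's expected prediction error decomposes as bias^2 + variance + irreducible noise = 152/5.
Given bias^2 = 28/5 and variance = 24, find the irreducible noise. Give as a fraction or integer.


Total error = bias^2 + variance + irreducible noise. So irreducible noise = 152/5 - 28/5 - 24 = 4/5.

4/5


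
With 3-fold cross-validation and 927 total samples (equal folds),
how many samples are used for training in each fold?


Each validation fold has 927/3 = 309 samples. Training set = 927 - 309 = 618.

618


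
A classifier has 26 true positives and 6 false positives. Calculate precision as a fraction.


Precision = TP / (TP + FP) = 26 / 32 = 13/16.

13/16


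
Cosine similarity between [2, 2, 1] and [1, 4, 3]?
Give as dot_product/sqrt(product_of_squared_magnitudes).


dot = 13. |a|^2 = 9, |b|^2 = 26. cos = 13/sqrt(234).

13/sqrt(234)


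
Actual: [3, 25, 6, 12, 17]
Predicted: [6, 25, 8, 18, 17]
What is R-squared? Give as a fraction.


Mean(y) = 63/5. SS_res = 49. SS_tot = 1546/5. R^2 = 1 - 49/(1546/5) = 1301/1546.

1301/1546


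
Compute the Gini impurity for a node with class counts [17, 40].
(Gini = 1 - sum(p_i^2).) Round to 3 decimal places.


Total = 57. Proportions: 17/57, 40/57. sum(p_i^2) = 0.5814. Gini = 1 - 0.5814 = 0.4186, which rounds to 0.419.

0.419


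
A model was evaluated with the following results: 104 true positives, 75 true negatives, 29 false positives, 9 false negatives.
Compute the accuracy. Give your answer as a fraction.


Accuracy = (TP + TN) / (TP + TN + FP + FN) = (104 + 75) / 217 = 179/217.

179/217


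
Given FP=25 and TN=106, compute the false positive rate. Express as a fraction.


FPR = FP / (FP + TN) = 25 / 131 = 25/131.

25/131


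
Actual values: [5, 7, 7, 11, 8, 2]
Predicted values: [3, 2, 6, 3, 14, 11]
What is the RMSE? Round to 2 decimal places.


MSE = 35.1667. RMSE = sqrt(35.1667) = 5.93.

5.93


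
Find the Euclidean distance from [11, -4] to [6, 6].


d = sqrt(sum of squared differences). (11-6)^2=25, (-4-6)^2=100. Sum = 125.

sqrt(125)


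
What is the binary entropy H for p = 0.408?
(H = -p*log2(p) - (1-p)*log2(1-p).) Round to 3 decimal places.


H = -0.408*log2(0.408) - 0.592*log2(0.592) = 0.975.

0.975


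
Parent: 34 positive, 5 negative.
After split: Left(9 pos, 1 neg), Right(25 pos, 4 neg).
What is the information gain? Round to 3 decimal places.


H(parent) = 0.5525. H(left) = 0.4690, H(right) = 0.5788. Weighted = (10/39)*0.4690 + (29/39)*0.5788 = 0.5506. IG = 0.5525 - 0.5506 = 0.0019, which rounds to 0.002.

0.002


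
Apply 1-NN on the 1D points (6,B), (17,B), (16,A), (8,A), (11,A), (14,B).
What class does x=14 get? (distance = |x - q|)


Distances: |6-14|=8, |17-14|=3, |16-14|=2, |8-14|=6, |11-14|=3, |14-14|=0. 1 nearest: (14,B). Counts: {'B': 1}. Majority class: B.

B


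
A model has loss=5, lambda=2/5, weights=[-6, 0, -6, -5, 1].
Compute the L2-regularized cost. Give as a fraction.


L2 sq norm = sum(w^2) = 98. J = 5 + 2/5 * 98 = 221/5.

221/5


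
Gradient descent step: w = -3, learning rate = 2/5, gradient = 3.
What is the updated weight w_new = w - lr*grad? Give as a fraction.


w_new = -3 - 2/5 * 3 = -3 - 6/5 = -21/5.

-21/5


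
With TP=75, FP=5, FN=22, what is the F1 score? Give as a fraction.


Precision = 75/80 = 15/16. Recall = 75/97 = 75/97. F1 = 2*P*R/(P+R) = 50/59.

50/59


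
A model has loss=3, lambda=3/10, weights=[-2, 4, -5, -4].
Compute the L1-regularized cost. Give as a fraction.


L1 norm = sum(|w|) = 15. J = 3 + 3/10 * 15 = 15/2.

15/2


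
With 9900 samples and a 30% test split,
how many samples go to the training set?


Test set = 9900 * 30% = 2970. Training set = 9900 - 2970 = 6930.

6930


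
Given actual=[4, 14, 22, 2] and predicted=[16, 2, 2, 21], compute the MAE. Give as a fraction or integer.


MAE = (1/4) * (|4-16|=12 + |14-2|=12 + |22-2|=20 + |2-21|=19). Sum = 63. MAE = 63/4.

63/4


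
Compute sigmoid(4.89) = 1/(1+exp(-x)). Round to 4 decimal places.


sigma(4.89) = 1/(1+e^(-4.89)) = 1/(1+0.007521) = 1/1.007521 = 0.9925.

0.9925


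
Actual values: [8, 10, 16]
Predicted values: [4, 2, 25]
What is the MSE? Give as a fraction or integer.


MSE = (1/3) * ((8-4)^2=16 + (10-2)^2=64 + (16-25)^2=81). Sum = 161. MSE = 161/3.

161/3


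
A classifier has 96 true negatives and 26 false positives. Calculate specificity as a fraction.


Specificity = TN / (TN + FP) = 96 / 122 = 48/61.

48/61


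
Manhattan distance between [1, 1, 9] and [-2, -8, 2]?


d = sum of absolute differences: |1--2|=3 + |1--8|=9 + |9-2|=7 = 19.

19


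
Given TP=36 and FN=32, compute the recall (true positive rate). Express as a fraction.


Recall = TP / (TP + FN) = 36 / 68 = 9/17.

9/17


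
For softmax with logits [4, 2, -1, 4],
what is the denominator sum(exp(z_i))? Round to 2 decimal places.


Denom = e^4=54.5982 + e^2=7.3891 + e^-1=0.3679 + e^4=54.5982. Sum = 116.9534, which rounds to 116.95.

116.95


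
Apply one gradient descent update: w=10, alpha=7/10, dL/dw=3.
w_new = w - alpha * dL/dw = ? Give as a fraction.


w_new = 10 - 7/10 * 3 = 10 - 21/10 = 79/10.

79/10


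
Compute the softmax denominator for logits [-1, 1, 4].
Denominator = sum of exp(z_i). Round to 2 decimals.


Denom = e^-1=0.3679 + e^1=2.7183 + e^4=54.5982. Sum = 57.6844, which rounds to 57.68.

57.68


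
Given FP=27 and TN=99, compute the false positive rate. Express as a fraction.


FPR = FP / (FP + TN) = 27 / 126 = 3/14.

3/14


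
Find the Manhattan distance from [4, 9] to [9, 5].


d = sum of absolute differences: |4-9|=5 + |9-5|=4 = 9.

9


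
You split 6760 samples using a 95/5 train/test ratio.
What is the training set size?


Test set = 6760 * 5% = 338. Training set = 6760 - 338 = 6422.

6422


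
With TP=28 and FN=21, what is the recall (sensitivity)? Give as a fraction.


Recall = TP / (TP + FN) = 28 / 49 = 4/7.

4/7


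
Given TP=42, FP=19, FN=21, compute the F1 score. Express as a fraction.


Precision = 42/61 = 42/61. Recall = 42/63 = 2/3. F1 = 2*P*R/(P+R) = 21/31.

21/31


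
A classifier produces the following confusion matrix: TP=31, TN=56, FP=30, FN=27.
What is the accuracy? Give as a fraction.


Accuracy = (TP + TN) / (TP + TN + FP + FN) = (31 + 56) / 144 = 29/48.

29/48


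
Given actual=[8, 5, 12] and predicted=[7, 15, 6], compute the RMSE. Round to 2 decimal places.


MSE = 45.6667. RMSE = sqrt(45.6667) = 6.76.

6.76


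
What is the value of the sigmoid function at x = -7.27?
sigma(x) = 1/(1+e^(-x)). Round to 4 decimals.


sigma(-7.27) = 1/(1+e^(7.27)) = 1/(1+1436.550453) = 1/1437.550453 = 0.0007.

0.0007


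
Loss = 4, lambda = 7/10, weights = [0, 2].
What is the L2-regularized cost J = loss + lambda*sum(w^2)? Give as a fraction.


L2 sq norm = sum(w^2) = 4. J = 4 + 7/10 * 4 = 34/5.

34/5


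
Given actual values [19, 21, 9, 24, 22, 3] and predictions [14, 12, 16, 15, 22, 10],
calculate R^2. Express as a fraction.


Mean(y) = 49/3. SS_res = 285. SS_tot = 1054/3. R^2 = 1 - 285/(1054/3) = 199/1054.

199/1054


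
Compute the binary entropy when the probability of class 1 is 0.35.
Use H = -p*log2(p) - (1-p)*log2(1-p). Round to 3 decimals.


H = -0.35*log2(0.35) - 0.65*log2(0.65) = 0.934.

0.934


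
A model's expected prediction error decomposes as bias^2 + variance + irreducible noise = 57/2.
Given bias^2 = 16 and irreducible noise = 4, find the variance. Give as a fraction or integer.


Total error = bias^2 + variance + irreducible noise. So variance = 57/2 - 16 - 4 = 17/2.

17/2


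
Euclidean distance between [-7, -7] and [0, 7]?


d = sqrt(sum of squared differences). (-7-0)^2=49, (-7-7)^2=196. Sum = 245.

sqrt(245)


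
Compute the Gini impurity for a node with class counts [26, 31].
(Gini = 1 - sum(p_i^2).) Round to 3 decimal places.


Total = 57. Proportions: 26/57, 31/57. sum(p_i^2) = 0.5038. Gini = 1 - 0.5038 = 0.4962, which rounds to 0.496.

0.496


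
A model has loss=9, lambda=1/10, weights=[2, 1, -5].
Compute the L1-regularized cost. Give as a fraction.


L1 norm = sum(|w|) = 8. J = 9 + 1/10 * 8 = 49/5.

49/5


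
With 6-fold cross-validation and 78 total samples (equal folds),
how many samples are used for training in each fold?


Each validation fold has 78/6 = 13 samples. Training set = 78 - 13 = 65.

65


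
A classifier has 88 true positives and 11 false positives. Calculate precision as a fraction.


Precision = TP / (TP + FP) = 88 / 99 = 8/9.

8/9


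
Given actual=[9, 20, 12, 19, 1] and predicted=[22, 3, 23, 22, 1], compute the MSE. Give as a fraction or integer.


MSE = (1/5) * ((9-22)^2=169 + (20-3)^2=289 + (12-23)^2=121 + (19-22)^2=9 + (1-1)^2=0). Sum = 588. MSE = 588/5.

588/5


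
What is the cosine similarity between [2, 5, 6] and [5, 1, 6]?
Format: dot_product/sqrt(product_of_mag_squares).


dot = 51. |a|^2 = 65, |b|^2 = 62. cos = 51/sqrt(4030).

51/sqrt(4030)


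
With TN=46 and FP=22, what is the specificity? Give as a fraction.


Specificity = TN / (TN + FP) = 46 / 68 = 23/34.

23/34


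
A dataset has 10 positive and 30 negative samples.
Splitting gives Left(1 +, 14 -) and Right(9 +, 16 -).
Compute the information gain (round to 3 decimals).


H(parent) = 0.8113. H(left) = 0.3534, H(right) = 0.9427. Weighted = (15/40)*0.3534 + (25/40)*0.9427 = 0.7217. IG = 0.8113 - 0.7217 = 0.0896, which rounds to 0.090.

0.090


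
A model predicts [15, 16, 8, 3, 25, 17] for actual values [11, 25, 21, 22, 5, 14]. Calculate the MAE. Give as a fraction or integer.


MAE = (1/6) * (|11-15|=4 + |25-16|=9 + |21-8|=13 + |22-3|=19 + |5-25|=20 + |14-17|=3). Sum = 68. MAE = 34/3.

34/3


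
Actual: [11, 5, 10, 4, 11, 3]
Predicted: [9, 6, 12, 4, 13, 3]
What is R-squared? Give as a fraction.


Mean(y) = 22/3. SS_res = 13. SS_tot = 208/3. R^2 = 1 - 13/(208/3) = 13/16.

13/16


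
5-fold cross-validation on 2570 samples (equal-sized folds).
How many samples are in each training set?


Each validation fold has 2570/5 = 514 samples. Training set = 2570 - 514 = 2056.

2056


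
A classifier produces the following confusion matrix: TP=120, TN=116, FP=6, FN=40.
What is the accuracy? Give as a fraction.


Accuracy = (TP + TN) / (TP + TN + FP + FN) = (120 + 116) / 282 = 118/141.

118/141


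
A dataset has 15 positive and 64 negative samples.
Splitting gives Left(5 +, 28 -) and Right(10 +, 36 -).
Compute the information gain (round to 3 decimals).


H(parent) = 0.7012. H(left) = 0.6136, H(right) = 0.7554. Weighted = (33/79)*0.6136 + (46/79)*0.7554 = 0.6962. IG = 0.7012 - 0.6962 = 0.0050, which rounds to 0.005.

0.005


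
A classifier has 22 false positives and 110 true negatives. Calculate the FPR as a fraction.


FPR = FP / (FP + TN) = 22 / 132 = 1/6.

1/6


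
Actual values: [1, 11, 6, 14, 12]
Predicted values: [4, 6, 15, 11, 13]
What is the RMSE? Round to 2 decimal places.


MSE = 25.0000. RMSE = sqrt(25.0000) = 5.00.

5.00


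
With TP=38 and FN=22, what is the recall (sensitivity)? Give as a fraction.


Recall = TP / (TP + FN) = 38 / 60 = 19/30.

19/30


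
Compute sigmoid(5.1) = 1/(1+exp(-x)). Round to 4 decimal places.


sigma(5.1) = 1/(1+e^(-5.1)) = 1/(1+0.006097) = 1/1.006097 = 0.9939.

0.9939


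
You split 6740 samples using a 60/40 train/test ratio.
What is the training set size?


Test set = 6740 * 40% = 2696. Training set = 6740 - 2696 = 4044.

4044


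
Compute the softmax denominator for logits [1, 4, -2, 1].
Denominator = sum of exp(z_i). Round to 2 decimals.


Denom = e^1=2.7183 + e^4=54.5982 + e^-2=0.1353 + e^1=2.7183. Sum = 60.1701, which rounds to 60.17.

60.17


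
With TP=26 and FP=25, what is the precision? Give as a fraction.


Precision = TP / (TP + FP) = 26 / 51 = 26/51.

26/51


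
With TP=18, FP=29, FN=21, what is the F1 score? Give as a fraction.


Precision = 18/47 = 18/47. Recall = 18/39 = 6/13. F1 = 2*P*R/(P+R) = 18/43.

18/43


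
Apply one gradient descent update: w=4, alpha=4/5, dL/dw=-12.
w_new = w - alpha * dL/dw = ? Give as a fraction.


w_new = 4 - 4/5 * -12 = 4 - -48/5 = 68/5.

68/5


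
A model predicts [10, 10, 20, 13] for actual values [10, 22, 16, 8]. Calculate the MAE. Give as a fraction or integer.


MAE = (1/4) * (|10-10|=0 + |22-10|=12 + |16-20|=4 + |8-13|=5). Sum = 21. MAE = 21/4.

21/4


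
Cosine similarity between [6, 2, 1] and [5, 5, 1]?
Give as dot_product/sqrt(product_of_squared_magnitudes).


dot = 41. |a|^2 = 41, |b|^2 = 51. cos = 41/sqrt(2091).

41/sqrt(2091)


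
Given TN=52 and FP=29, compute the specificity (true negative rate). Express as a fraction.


Specificity = TN / (TN + FP) = 52 / 81 = 52/81.

52/81


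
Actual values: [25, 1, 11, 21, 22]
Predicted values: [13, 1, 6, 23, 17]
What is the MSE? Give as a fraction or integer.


MSE = (1/5) * ((25-13)^2=144 + (1-1)^2=0 + (11-6)^2=25 + (21-23)^2=4 + (22-17)^2=25). Sum = 198. MSE = 198/5.

198/5


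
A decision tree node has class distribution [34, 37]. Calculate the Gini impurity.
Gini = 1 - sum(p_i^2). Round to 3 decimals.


Total = 71. Proportions: 34/71, 37/71. sum(p_i^2) = 0.5009. Gini = 1 - 0.5009 = 0.4991, which rounds to 0.499.

0.499


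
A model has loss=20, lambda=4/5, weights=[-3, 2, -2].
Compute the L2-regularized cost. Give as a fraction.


L2 sq norm = sum(w^2) = 17. J = 20 + 4/5 * 17 = 168/5.

168/5


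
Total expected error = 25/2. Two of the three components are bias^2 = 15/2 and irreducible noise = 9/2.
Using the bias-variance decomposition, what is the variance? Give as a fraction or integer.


Total error = bias^2 + variance + irreducible noise. So variance = 25/2 - 15/2 - 9/2 = 1/2.

1/2


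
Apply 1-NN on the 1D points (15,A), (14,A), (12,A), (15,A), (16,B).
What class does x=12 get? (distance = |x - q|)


Distances: |15-12|=3, |14-12|=2, |12-12|=0, |15-12|=3, |16-12|=4. 1 nearest: (12,A). Counts: {'A': 1}. Majority class: A.

A


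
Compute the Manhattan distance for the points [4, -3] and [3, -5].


d = sum of absolute differences: |4-3|=1 + |-3--5|=2 = 3.

3


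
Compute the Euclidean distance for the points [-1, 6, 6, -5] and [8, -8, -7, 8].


d = sqrt(sum of squared differences). (-1-8)^2=81, (6--8)^2=196, (6--7)^2=169, (-5-8)^2=169. Sum = 615.

sqrt(615)


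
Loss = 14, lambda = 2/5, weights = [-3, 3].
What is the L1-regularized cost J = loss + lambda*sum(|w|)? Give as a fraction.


L1 norm = sum(|w|) = 6. J = 14 + 2/5 * 6 = 82/5.

82/5


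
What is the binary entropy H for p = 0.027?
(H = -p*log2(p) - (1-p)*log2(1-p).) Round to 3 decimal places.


H = -0.027*log2(0.027) - 0.973*log2(0.973) = 0.179.

0.179


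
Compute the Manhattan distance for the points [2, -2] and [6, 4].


d = sum of absolute differences: |2-6|=4 + |-2-4|=6 = 10.

10


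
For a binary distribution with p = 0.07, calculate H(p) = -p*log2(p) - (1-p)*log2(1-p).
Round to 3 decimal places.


H = -0.07*log2(0.07) - 0.93*log2(0.93) = 0.366.

0.366


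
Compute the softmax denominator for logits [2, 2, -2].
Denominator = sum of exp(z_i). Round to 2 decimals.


Denom = e^2=7.3891 + e^2=7.3891 + e^-2=0.1353. Sum = 14.9135, which rounds to 14.91.

14.91


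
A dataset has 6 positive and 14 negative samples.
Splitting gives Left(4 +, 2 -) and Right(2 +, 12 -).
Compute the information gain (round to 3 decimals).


H(parent) = 0.8813. H(left) = 0.9183, H(right) = 0.5917. Weighted = (6/20)*0.9183 + (14/20)*0.5917 = 0.6897. IG = 0.8813 - 0.6897 = 0.1916, which rounds to 0.192.

0.192


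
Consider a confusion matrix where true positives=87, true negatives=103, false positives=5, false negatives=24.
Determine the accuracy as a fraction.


Accuracy = (TP + TN) / (TP + TN + FP + FN) = (87 + 103) / 219 = 190/219.

190/219


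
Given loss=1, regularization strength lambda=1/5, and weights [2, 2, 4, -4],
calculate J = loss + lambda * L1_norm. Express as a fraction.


L1 norm = sum(|w|) = 12. J = 1 + 1/5 * 12 = 17/5.

17/5


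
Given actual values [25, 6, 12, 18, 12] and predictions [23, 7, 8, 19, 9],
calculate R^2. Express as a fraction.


Mean(y) = 73/5. SS_res = 31. SS_tot = 1036/5. R^2 = 1 - 31/(1036/5) = 881/1036.

881/1036


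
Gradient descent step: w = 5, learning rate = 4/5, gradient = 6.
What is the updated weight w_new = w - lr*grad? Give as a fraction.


w_new = 5 - 4/5 * 6 = 5 - 24/5 = 1/5.

1/5


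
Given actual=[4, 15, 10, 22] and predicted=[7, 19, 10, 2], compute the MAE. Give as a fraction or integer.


MAE = (1/4) * (|4-7|=3 + |15-19|=4 + |10-10|=0 + |22-2|=20). Sum = 27. MAE = 27/4.

27/4


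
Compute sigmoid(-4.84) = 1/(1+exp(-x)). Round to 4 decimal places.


sigma(-4.84) = 1/(1+e^(4.84)) = 1/(1+126.469352) = 1/127.469352 = 0.0078.

0.0078


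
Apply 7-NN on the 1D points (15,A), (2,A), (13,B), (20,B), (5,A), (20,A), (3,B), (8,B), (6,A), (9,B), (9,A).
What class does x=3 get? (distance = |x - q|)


Distances: |15-3|=12, |2-3|=1, |13-3|=10, |20-3|=17, |5-3|=2, |20-3|=17, |3-3|=0, |8-3|=5, |6-3|=3, |9-3|=6, |9-3|=6. 7 nearest: (3,B), (2,A), (5,A), (6,A), (8,B), (9,A), (9,B). Counts: {'B': 3, 'A': 4}. Majority class: A.

A


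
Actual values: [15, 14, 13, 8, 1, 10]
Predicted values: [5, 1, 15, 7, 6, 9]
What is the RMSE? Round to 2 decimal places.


MSE = 50.0000. RMSE = sqrt(50.0000) = 7.07.

7.07


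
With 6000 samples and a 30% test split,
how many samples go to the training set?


Test set = 6000 * 30% = 1800. Training set = 6000 - 1800 = 4200.

4200


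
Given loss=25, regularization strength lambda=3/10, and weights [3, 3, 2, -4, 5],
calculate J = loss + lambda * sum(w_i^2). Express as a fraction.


L2 sq norm = sum(w^2) = 63. J = 25 + 3/10 * 63 = 439/10.

439/10


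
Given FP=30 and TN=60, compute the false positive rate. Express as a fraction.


FPR = FP / (FP + TN) = 30 / 90 = 1/3.

1/3


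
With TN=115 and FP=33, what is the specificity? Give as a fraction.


Specificity = TN / (TN + FP) = 115 / 148 = 115/148.

115/148


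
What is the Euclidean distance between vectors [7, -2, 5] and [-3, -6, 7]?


d = sqrt(sum of squared differences). (7--3)^2=100, (-2--6)^2=16, (5-7)^2=4. Sum = 120.

sqrt(120)


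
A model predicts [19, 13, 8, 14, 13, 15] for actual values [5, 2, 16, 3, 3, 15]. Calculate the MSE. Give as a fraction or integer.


MSE = (1/6) * ((5-19)^2=196 + (2-13)^2=121 + (16-8)^2=64 + (3-14)^2=121 + (3-13)^2=100 + (15-15)^2=0). Sum = 602. MSE = 301/3.

301/3


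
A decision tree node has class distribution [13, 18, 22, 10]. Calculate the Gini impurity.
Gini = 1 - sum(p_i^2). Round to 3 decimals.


Total = 63. Proportions: 13/63, 18/63, 22/63, 10/63. sum(p_i^2) = 0.2714. Gini = 1 - 0.2714 = 0.7286, which rounds to 0.729.

0.729


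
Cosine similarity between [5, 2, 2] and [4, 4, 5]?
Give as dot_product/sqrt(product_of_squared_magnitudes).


dot = 38. |a|^2 = 33, |b|^2 = 57. cos = 38/sqrt(1881).

38/sqrt(1881)


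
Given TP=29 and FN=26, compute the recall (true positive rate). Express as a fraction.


Recall = TP / (TP + FN) = 29 / 55 = 29/55.

29/55


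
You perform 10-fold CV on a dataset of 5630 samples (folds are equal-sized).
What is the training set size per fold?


Each validation fold has 5630/10 = 563 samples. Training set = 5630 - 563 = 5067.

5067


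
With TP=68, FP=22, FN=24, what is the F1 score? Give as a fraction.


Precision = 68/90 = 34/45. Recall = 68/92 = 17/23. F1 = 2*P*R/(P+R) = 68/91.

68/91


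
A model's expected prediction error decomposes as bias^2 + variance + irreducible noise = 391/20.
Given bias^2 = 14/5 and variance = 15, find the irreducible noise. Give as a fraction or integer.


Total error = bias^2 + variance + irreducible noise. So irreducible noise = 391/20 - 14/5 - 15 = 7/4.

7/4


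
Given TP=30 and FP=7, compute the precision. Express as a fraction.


Precision = TP / (TP + FP) = 30 / 37 = 30/37.

30/37


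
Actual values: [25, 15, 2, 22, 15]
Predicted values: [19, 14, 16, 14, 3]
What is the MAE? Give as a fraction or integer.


MAE = (1/5) * (|25-19|=6 + |15-14|=1 + |2-16|=14 + |22-14|=8 + |15-3|=12). Sum = 41. MAE = 41/5.

41/5


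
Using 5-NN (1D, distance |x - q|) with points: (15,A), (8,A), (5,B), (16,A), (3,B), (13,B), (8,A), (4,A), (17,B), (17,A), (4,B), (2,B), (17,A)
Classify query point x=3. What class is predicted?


Distances: |15-3|=12, |8-3|=5, |5-3|=2, |16-3|=13, |3-3|=0, |13-3|=10, |8-3|=5, |4-3|=1, |17-3|=14, |17-3|=14, |4-3|=1, |2-3|=1, |17-3|=14. 5 nearest: (3,B), (4,A), (4,B), (2,B), (5,B). Counts: {'B': 4, 'A': 1}. Majority class: B.

B


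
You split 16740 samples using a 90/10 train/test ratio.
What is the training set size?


Test set = 16740 * 10% = 1674. Training set = 16740 - 1674 = 15066.

15066


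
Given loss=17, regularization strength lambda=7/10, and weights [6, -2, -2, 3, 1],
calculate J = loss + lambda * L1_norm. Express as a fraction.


L1 norm = sum(|w|) = 14. J = 17 + 7/10 * 14 = 134/5.

134/5


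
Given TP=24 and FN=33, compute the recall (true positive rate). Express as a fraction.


Recall = TP / (TP + FN) = 24 / 57 = 8/19.

8/19


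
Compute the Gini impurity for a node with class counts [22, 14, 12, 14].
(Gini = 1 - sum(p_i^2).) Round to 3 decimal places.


Total = 62. Proportions: 22/62, 14/62, 12/62, 14/62. sum(p_i^2) = 0.2653. Gini = 1 - 0.2653 = 0.7347, which rounds to 0.735.

0.735


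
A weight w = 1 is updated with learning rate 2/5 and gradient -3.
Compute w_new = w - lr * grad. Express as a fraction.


w_new = 1 - 2/5 * -3 = 1 - -6/5 = 11/5.

11/5


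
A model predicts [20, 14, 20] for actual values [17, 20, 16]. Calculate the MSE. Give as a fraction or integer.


MSE = (1/3) * ((17-20)^2=9 + (20-14)^2=36 + (16-20)^2=16). Sum = 61. MSE = 61/3.

61/3


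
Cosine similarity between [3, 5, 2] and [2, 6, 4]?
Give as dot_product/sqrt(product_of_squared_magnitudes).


dot = 44. |a|^2 = 38, |b|^2 = 56. cos = 44/sqrt(2128).

44/sqrt(2128)


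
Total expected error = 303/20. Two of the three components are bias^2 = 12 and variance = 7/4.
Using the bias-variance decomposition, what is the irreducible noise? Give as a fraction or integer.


Total error = bias^2 + variance + irreducible noise. So irreducible noise = 303/20 - 12 - 7/4 = 7/5.

7/5


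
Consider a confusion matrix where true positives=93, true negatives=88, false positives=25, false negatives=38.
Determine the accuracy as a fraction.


Accuracy = (TP + TN) / (TP + TN + FP + FN) = (93 + 88) / 244 = 181/244.

181/244


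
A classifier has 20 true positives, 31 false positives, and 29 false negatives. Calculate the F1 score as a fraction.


Precision = 20/51 = 20/51. Recall = 20/49 = 20/49. F1 = 2*P*R/(P+R) = 2/5.

2/5


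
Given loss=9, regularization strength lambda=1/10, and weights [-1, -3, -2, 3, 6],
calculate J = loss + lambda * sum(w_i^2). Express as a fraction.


L2 sq norm = sum(w^2) = 59. J = 9 + 1/10 * 59 = 149/10.

149/10


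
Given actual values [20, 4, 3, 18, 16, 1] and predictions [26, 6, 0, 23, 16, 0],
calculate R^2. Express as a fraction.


Mean(y) = 31/3. SS_res = 75. SS_tot = 1096/3. R^2 = 1 - 75/(1096/3) = 871/1096.

871/1096


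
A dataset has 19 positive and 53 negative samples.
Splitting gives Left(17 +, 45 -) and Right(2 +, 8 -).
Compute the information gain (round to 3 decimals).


H(parent) = 0.8326. H(left) = 0.8474, H(right) = 0.7219. Weighted = (62/72)*0.8474 + (10/72)*0.7219 = 0.8300. IG = 0.8326 - 0.8300 = 0.0026, which rounds to 0.003.

0.003


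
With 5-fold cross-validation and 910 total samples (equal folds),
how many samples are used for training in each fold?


Each validation fold has 910/5 = 182 samples. Training set = 910 - 182 = 728.

728


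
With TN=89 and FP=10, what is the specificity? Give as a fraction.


Specificity = TN / (TN + FP) = 89 / 99 = 89/99.

89/99


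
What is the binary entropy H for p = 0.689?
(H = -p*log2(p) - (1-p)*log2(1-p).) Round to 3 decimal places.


H = -0.689*log2(0.689) - 0.311*log2(0.311) = 0.894.

0.894


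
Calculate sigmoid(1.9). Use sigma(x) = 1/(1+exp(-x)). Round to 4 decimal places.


sigma(1.9) = 1/(1+e^(-1.9)) = 1/(1+0.149569) = 1/1.149569 = 0.8699.

0.8699


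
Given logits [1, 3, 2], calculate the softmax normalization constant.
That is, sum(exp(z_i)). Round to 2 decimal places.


Denom = e^1=2.7183 + e^3=20.0855 + e^2=7.3891. Sum = 30.1929, which rounds to 30.19.

30.19


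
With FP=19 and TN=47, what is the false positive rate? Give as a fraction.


FPR = FP / (FP + TN) = 19 / 66 = 19/66.

19/66


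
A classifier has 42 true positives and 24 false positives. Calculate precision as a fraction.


Precision = TP / (TP + FP) = 42 / 66 = 7/11.

7/11


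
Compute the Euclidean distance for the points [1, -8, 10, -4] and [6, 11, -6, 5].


d = sqrt(sum of squared differences). (1-6)^2=25, (-8-11)^2=361, (10--6)^2=256, (-4-5)^2=81. Sum = 723.

sqrt(723)


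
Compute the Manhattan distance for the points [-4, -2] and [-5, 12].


d = sum of absolute differences: |-4--5|=1 + |-2-12|=14 = 15.

15


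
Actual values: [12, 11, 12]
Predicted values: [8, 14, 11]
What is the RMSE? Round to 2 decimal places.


MSE = 8.6667. RMSE = sqrt(8.6667) = 2.94.

2.94


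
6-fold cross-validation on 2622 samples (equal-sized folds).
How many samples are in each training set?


Each validation fold has 2622/6 = 437 samples. Training set = 2622 - 437 = 2185.

2185


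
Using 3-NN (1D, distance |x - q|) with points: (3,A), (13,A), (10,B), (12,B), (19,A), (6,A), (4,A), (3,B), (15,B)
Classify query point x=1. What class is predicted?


Distances: |3-1|=2, |13-1|=12, |10-1|=9, |12-1|=11, |19-1|=18, |6-1|=5, |4-1|=3, |3-1|=2, |15-1|=14. 3 nearest: (3,A), (3,B), (4,A). Counts: {'A': 2, 'B': 1}. Majority class: A.

A


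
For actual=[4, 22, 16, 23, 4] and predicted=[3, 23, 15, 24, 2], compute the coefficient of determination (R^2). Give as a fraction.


Mean(y) = 69/5. SS_res = 8. SS_tot = 1744/5. R^2 = 1 - 8/(1744/5) = 213/218.

213/218


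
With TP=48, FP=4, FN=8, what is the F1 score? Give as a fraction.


Precision = 48/52 = 12/13. Recall = 48/56 = 6/7. F1 = 2*P*R/(P+R) = 8/9.

8/9


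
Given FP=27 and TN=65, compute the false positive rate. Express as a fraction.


FPR = FP / (FP + TN) = 27 / 92 = 27/92.

27/92


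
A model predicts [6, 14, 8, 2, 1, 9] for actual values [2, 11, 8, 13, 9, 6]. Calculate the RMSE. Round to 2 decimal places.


MSE = 36.5000. RMSE = sqrt(36.5000) = 6.04.

6.04


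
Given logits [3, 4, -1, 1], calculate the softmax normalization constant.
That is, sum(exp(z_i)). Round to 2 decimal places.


Denom = e^3=20.0855 + e^4=54.5982 + e^-1=0.3679 + e^1=2.7183. Sum = 77.7699, which rounds to 77.77.

77.77


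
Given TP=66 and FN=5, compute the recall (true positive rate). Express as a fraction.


Recall = TP / (TP + FN) = 66 / 71 = 66/71.

66/71


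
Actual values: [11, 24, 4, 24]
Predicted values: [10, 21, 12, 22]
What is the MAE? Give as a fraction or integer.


MAE = (1/4) * (|11-10|=1 + |24-21|=3 + |4-12|=8 + |24-22|=2). Sum = 14. MAE = 7/2.

7/2


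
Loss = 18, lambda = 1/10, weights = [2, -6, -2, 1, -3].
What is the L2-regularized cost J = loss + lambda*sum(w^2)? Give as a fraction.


L2 sq norm = sum(w^2) = 54. J = 18 + 1/10 * 54 = 117/5.

117/5


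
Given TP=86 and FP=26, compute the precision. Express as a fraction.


Precision = TP / (TP + FP) = 86 / 112 = 43/56.

43/56


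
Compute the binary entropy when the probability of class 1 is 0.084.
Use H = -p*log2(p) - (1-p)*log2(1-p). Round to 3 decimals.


H = -0.084*log2(0.084) - 0.916*log2(0.916) = 0.416.

0.416


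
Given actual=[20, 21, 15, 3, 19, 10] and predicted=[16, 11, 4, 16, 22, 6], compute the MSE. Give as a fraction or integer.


MSE = (1/6) * ((20-16)^2=16 + (21-11)^2=100 + (15-4)^2=121 + (3-16)^2=169 + (19-22)^2=9 + (10-6)^2=16). Sum = 431. MSE = 431/6.

431/6


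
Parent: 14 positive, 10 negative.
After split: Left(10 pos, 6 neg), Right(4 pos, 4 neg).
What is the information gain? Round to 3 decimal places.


H(parent) = 0.9799. H(left) = 0.9544, H(right) = 1.0000. Weighted = (16/24)*0.9544 + (8/24)*1.0000 = 0.9696. IG = 0.9799 - 0.9696 = 0.0103, which rounds to 0.010.

0.010


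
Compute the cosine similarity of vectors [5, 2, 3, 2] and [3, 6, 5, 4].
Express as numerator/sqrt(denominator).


dot = 50. |a|^2 = 42, |b|^2 = 86. cos = 50/sqrt(3612).

50/sqrt(3612)


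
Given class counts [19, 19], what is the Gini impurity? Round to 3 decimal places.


Total = 38. Proportions: 19/38, 19/38. sum(p_i^2) = 0.5000. Gini = 1 - 0.5000 = 0.5000, which rounds to 0.500.

0.500


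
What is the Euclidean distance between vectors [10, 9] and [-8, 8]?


d = sqrt(sum of squared differences). (10--8)^2=324, (9-8)^2=1. Sum = 325.

sqrt(325)


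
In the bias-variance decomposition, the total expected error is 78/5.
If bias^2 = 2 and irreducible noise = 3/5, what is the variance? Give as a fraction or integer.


Total error = bias^2 + variance + irreducible noise. So variance = 78/5 - 2 - 3/5 = 13.

13


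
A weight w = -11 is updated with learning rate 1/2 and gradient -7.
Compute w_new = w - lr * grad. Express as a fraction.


w_new = -11 - 1/2 * -7 = -11 - -7/2 = -15/2.

-15/2


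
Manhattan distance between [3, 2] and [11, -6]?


d = sum of absolute differences: |3-11|=8 + |2--6|=8 = 16.

16


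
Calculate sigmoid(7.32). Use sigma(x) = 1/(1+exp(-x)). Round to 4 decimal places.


sigma(7.32) = 1/(1+e^(-7.32)) = 1/(1+0.000662) = 1/1.000662 = 0.9993.

0.9993


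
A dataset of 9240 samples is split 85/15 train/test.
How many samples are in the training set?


Test set = 9240 * 15% = 1386. Training set = 9240 - 1386 = 7854.

7854


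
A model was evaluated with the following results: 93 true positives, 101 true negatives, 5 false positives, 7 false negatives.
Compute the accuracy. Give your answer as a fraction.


Accuracy = (TP + TN) / (TP + TN + FP + FN) = (93 + 101) / 206 = 97/103.

97/103


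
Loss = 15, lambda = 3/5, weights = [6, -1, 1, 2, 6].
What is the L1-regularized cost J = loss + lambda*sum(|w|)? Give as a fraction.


L1 norm = sum(|w|) = 16. J = 15 + 3/5 * 16 = 123/5.

123/5


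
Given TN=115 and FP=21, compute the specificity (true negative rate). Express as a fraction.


Specificity = TN / (TN + FP) = 115 / 136 = 115/136.

115/136


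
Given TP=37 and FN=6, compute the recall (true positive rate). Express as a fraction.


Recall = TP / (TP + FN) = 37 / 43 = 37/43.

37/43


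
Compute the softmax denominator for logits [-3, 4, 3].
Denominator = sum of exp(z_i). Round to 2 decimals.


Denom = e^-3=0.0498 + e^4=54.5982 + e^3=20.0855. Sum = 74.7335, which rounds to 74.73.

74.73


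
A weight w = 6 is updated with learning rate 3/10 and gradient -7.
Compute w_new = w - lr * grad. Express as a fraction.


w_new = 6 - 3/10 * -7 = 6 - -21/10 = 81/10.

81/10


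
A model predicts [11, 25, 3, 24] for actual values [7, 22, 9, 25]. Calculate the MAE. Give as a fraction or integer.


MAE = (1/4) * (|7-11|=4 + |22-25|=3 + |9-3|=6 + |25-24|=1). Sum = 14. MAE = 7/2.

7/2
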